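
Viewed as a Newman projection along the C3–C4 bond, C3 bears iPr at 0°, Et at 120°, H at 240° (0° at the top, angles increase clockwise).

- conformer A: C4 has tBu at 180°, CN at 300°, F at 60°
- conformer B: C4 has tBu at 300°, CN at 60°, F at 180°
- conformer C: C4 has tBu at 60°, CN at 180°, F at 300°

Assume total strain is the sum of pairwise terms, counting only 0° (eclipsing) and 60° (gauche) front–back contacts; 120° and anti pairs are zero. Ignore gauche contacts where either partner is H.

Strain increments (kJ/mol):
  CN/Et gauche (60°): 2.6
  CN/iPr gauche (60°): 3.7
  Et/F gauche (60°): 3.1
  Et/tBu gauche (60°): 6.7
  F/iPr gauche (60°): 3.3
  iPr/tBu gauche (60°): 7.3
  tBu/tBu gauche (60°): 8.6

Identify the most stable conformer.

A (staggered): iPr(0°)/CN(300°) gauche 3.7; iPr(0°)/F(60°) gauche 3.3; Et(120°)/tBu(180°) gauche 6.7; Et(120°)/F(60°) gauche 3.1 → 16.8 kJ/mol.
B (staggered): iPr(0°)/tBu(300°) gauche 7.3; iPr(0°)/CN(60°) gauche 3.7; Et(120°)/CN(60°) gauche 2.6; Et(120°)/F(180°) gauche 3.1 → 16.7 kJ/mol.
C (staggered): iPr(0°)/tBu(60°) gauche 7.3; iPr(0°)/F(300°) gauche 3.3; Et(120°)/tBu(60°) gauche 6.7; Et(120°)/CN(180°) gauche 2.6 → 19.9 kJ/mol.
B has the lowest total (16.7 kJ/mol).

B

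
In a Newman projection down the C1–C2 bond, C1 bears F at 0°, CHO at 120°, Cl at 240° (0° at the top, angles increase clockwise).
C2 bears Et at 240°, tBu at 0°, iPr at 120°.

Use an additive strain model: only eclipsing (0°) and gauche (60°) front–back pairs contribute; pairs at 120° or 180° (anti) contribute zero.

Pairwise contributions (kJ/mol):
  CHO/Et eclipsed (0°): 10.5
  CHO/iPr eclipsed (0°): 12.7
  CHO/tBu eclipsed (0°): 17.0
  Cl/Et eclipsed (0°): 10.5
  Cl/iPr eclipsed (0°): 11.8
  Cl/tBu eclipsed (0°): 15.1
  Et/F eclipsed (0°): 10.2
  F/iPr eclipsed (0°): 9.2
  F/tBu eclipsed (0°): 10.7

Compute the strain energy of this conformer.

33.9 kJ/mol

This conformer (eclipsed): F(0°)/tBu(0°) eclipsed 10.7; CHO(120°)/iPr(120°) eclipsed 12.7; Cl(240°)/Et(240°) eclipsed 10.5 → 33.9 kJ/mol.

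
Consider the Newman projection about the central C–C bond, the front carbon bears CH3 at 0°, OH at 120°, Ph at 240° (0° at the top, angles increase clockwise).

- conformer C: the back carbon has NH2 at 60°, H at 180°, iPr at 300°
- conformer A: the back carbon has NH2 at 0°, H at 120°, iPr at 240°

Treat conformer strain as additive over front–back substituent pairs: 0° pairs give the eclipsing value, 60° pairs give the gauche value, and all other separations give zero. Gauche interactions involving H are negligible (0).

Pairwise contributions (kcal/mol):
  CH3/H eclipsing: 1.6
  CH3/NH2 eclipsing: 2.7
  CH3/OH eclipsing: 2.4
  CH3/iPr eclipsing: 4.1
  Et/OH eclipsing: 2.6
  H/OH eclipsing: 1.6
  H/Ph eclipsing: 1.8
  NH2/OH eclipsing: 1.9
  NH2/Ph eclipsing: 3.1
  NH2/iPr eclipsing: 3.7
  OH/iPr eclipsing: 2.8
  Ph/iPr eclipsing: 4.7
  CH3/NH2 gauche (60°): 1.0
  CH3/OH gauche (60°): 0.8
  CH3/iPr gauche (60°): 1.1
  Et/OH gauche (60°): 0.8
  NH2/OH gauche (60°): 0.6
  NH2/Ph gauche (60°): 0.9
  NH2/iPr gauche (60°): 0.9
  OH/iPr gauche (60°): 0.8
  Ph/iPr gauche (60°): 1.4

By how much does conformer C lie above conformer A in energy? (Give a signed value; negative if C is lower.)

C is staggered. CH3 at 0° is gauche with NH2 at 60° (1.0); CH3 at 0° is gauche with iPr at 300° (1.1); OH at 120° is gauche with NH2 at 60° (0.6); Ph at 240° is gauche with iPr at 300° (1.4). Total 4.1 kcal/mol.
A is eclipsed. CH3 at 0° is eclipsed with NH2 at 0° (2.7); OH at 120° is eclipsed with H at 120° (1.6); Ph at 240° is eclipsed with iPr at 240° (4.7). Total 9.0 kcal/mol.
E(C) − E(A) = 4.1 − 9.0 = -4.9 kcal/mol.

-4.9 kcal/mol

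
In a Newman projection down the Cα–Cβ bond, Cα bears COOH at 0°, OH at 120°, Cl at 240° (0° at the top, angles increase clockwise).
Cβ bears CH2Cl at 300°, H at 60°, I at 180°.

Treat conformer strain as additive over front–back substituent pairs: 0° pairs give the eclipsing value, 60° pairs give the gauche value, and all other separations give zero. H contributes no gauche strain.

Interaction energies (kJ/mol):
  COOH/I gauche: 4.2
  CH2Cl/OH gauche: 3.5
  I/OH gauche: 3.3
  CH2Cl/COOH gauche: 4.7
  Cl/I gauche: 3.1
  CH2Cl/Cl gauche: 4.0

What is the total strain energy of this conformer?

This conformer is staggered. COOH at 0° is gauche with CH2Cl at 300° (4.7); OH at 120° is gauche with I at 180° (3.3); Cl at 240° is gauche with CH2Cl at 300° (4.0); Cl at 240° is gauche with I at 180° (3.1). Total 15.1 kJ/mol.

15.1 kJ/mol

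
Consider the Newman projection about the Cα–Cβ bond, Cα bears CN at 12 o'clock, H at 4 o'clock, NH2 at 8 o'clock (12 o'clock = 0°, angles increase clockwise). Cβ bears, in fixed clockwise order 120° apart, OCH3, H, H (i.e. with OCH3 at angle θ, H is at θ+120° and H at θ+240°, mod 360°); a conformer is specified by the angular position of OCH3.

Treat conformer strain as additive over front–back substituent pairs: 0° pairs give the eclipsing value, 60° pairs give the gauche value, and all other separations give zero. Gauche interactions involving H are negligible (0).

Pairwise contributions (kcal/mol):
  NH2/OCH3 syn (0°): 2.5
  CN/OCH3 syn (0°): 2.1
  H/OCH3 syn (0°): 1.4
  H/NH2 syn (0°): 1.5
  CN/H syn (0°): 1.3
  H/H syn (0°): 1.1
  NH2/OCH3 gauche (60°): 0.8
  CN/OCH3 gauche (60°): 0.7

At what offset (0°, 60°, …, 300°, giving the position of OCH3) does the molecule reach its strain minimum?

OCH3 at 0° is eclipsed. CN at 0° is eclipsed with OCH3 at 0° (2.1); H at 120° is eclipsed with H at 120° (1.1); NH2 at 240° is eclipsed with H at 240° (1.5). Total 4.7 kcal/mol.
OCH3 at 60° is staggered. CN at 0° is gauche with OCH3 at 60° (0.7). Total 0.7 kcal/mol.
OCH3 at 120° is eclipsed. CN at 0° is eclipsed with H at 0° (1.3); H at 120° is eclipsed with OCH3 at 120° (1.4); NH2 at 240° is eclipsed with H at 240° (1.5). Total 4.2 kcal/mol.
OCH3 at 180° is staggered. NH2 at 240° is gauche with OCH3 at 180° (0.8). Total 0.8 kcal/mol.
OCH3 at 240° is eclipsed. CN at 0° is eclipsed with H at 0° (1.3); H at 120° is eclipsed with H at 120° (1.1); NH2 at 240° is eclipsed with OCH3 at 240° (2.5). Total 4.9 kcal/mol.
OCH3 at 300° is staggered. CN at 0° is gauche with OCH3 at 300° (0.7); NH2 at 240° is gauche with OCH3 at 300° (0.8). Total 1.5 kcal/mol.
The minimum (0.7 kcal/mol) occurs with OCH3 at 60°.

60°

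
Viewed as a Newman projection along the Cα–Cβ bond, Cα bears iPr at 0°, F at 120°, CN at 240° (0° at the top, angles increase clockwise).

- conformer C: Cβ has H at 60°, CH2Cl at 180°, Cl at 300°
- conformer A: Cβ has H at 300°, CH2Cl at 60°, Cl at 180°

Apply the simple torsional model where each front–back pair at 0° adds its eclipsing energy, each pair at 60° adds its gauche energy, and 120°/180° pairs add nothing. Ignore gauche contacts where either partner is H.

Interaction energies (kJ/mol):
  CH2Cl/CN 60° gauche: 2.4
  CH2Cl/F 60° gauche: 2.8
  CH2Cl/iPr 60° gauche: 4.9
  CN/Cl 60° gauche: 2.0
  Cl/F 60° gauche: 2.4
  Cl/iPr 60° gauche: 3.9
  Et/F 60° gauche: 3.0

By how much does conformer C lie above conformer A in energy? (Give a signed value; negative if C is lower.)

-1.0 kJ/mol

C (staggered): iPr(0°)/Cl(300°) gauche 3.9; F(120°)/CH2Cl(180°) gauche 2.8; CN(240°)/CH2Cl(180°) gauche 2.4; CN(240°)/Cl(300°) gauche 2.0 → 11.1 kJ/mol.
A (staggered): iPr(0°)/CH2Cl(60°) gauche 4.9; F(120°)/CH2Cl(60°) gauche 2.8; F(120°)/Cl(180°) gauche 2.4; CN(240°)/Cl(180°) gauche 2.0 → 12.1 kJ/mol.
E(C) − E(A) = 11.1 − 12.1 = -1.0 kJ/mol.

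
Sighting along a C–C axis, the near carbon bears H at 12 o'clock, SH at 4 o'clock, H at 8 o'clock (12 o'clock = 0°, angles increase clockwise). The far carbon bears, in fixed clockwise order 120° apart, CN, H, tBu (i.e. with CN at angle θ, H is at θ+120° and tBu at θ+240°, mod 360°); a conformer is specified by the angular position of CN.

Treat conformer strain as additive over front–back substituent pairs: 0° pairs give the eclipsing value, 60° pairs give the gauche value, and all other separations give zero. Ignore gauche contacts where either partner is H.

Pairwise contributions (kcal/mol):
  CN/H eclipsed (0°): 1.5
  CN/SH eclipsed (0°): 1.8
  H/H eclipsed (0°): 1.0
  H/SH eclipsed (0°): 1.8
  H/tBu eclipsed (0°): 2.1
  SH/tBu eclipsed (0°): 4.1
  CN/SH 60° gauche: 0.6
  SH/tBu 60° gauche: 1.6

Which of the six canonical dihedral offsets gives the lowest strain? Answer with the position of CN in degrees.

CN at 0° (eclipsed): H–CN eclipsed, SH–H eclipsed, H–tBu eclipsed; 1.5 + 1.8 + 2.1 = 5.4 kcal/mol.
CN at 60° (staggered): SH–CN gauche; 0.6 = 0.6 kcal/mol.
CN at 120° (eclipsed): H–tBu eclipsed, SH–CN eclipsed, H–H eclipsed; 2.1 + 1.8 + 1.0 = 4.9 kcal/mol.
CN at 180° (staggered): SH–CN gauche, SH–tBu gauche; 0.6 + 1.6 = 2.2 kcal/mol.
CN at 240° (eclipsed): H–H eclipsed, SH–tBu eclipsed, H–CN eclipsed; 1.0 + 4.1 + 1.5 = 6.6 kcal/mol.
CN at 300° (staggered): SH–tBu gauche; 1.6 = 1.6 kcal/mol.
The minimum (0.6 kcal/mol) occurs with CN at 60°.

60°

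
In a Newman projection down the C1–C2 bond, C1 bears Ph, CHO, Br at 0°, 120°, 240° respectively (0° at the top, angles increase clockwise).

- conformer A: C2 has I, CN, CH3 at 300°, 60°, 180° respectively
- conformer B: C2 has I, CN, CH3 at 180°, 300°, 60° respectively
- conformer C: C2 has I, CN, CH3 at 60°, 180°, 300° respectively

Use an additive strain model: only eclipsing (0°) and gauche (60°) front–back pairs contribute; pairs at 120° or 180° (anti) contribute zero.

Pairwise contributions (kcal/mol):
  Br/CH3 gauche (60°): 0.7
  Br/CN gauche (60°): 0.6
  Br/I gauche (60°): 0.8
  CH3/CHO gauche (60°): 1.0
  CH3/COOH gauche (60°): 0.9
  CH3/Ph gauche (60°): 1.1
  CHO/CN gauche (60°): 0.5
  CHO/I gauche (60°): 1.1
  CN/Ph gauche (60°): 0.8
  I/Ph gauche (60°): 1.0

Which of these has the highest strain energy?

A is staggered. Ph at 0° is gauche with I at 300° (1.0); Ph at 0° is gauche with CN at 60° (0.8); CHO at 120° is gauche with CN at 60° (0.5); CHO at 120° is gauche with CH3 at 180° (1.0); Br at 240° is gauche with I at 300° (0.8); Br at 240° is gauche with CH3 at 180° (0.7). Total 4.8 kcal/mol.
B is staggered. Ph at 0° is gauche with CN at 300° (0.8); Ph at 0° is gauche with CH3 at 60° (1.1); CHO at 120° is gauche with I at 180° (1.1); CHO at 120° is gauche with CH3 at 60° (1.0); Br at 240° is gauche with I at 180° (0.8); Br at 240° is gauche with CN at 300° (0.6). Total 5.4 kcal/mol.
C is staggered. Ph at 0° is gauche with I at 60° (1.0); Ph at 0° is gauche with CH3 at 300° (1.1); CHO at 120° is gauche with I at 60° (1.1); CHO at 120° is gauche with CN at 180° (0.5); Br at 240° is gauche with CN at 180° (0.6); Br at 240° is gauche with CH3 at 300° (0.7). Total 5.0 kcal/mol.
B has the highest total (5.4 kcal/mol).

B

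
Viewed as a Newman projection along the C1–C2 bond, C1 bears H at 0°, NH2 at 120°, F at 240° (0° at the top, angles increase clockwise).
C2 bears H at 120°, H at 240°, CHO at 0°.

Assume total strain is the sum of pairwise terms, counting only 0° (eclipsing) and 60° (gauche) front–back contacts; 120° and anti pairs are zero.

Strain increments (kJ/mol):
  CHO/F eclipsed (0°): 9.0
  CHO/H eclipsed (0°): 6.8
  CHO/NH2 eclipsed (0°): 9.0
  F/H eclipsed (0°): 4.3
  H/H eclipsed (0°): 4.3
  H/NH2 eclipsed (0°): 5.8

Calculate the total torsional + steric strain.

16.9 kJ/mol

This conformer (eclipsed): H(0°)/CHO(0°) eclipsed 6.8; NH2(120°)/H(120°) eclipsed 5.8; F(240°)/H(240°) eclipsed 4.3 → 16.9 kJ/mol.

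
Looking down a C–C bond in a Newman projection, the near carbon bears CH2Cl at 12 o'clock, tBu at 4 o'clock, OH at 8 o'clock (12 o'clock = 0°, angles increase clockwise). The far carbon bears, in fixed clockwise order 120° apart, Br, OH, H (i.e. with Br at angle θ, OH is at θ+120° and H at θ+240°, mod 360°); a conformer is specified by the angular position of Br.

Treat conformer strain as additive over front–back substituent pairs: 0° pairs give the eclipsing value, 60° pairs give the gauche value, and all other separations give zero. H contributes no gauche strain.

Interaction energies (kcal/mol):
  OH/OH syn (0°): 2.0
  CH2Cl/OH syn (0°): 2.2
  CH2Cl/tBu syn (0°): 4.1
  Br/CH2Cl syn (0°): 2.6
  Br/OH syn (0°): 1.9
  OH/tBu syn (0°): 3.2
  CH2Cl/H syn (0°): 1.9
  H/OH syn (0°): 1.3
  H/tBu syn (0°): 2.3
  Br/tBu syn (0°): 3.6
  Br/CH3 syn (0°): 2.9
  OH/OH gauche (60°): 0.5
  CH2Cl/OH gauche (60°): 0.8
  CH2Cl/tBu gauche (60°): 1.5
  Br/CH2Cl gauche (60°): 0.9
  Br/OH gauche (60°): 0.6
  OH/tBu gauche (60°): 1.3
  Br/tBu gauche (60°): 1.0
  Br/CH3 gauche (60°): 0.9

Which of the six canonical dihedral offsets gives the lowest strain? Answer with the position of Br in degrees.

180°

Br at 0° is eclipsed. CH2Cl at 0° is eclipsed with Br at 0° (2.6); tBu at 120° is eclipsed with OH at 120° (3.2); OH at 240° is eclipsed with H at 240° (1.3). Total 7.1 kcal/mol.
Br at 60° is staggered. CH2Cl at 0° is gauche with Br at 60° (0.9); tBu at 120° is gauche with Br at 60° (1.0); tBu at 120° is gauche with OH at 180° (1.3); OH at 240° is gauche with OH at 180° (0.5). Total 3.7 kcal/mol.
Br at 120° is eclipsed. CH2Cl at 0° is eclipsed with H at 0° (1.9); tBu at 120° is eclipsed with Br at 120° (3.6); OH at 240° is eclipsed with OH at 240° (2.0). Total 7.5 kcal/mol.
Br at 180° is staggered. CH2Cl at 0° is gauche with OH at 300° (0.8); tBu at 120° is gauche with Br at 180° (1.0); OH at 240° is gauche with Br at 180° (0.6); OH at 240° is gauche with OH at 300° (0.5). Total 2.9 kcal/mol.
Br at 240° is eclipsed. CH2Cl at 0° is eclipsed with OH at 0° (2.2); tBu at 120° is eclipsed with H at 120° (2.3); OH at 240° is eclipsed with Br at 240° (1.9). Total 6.4 kcal/mol.
Br at 300° is staggered. CH2Cl at 0° is gauche with Br at 300° (0.9); CH2Cl at 0° is gauche with OH at 60° (0.8); tBu at 120° is gauche with OH at 60° (1.3); OH at 240° is gauche with Br at 300° (0.6). Total 3.6 kcal/mol.
The minimum (2.9 kcal/mol) occurs with Br at 180°.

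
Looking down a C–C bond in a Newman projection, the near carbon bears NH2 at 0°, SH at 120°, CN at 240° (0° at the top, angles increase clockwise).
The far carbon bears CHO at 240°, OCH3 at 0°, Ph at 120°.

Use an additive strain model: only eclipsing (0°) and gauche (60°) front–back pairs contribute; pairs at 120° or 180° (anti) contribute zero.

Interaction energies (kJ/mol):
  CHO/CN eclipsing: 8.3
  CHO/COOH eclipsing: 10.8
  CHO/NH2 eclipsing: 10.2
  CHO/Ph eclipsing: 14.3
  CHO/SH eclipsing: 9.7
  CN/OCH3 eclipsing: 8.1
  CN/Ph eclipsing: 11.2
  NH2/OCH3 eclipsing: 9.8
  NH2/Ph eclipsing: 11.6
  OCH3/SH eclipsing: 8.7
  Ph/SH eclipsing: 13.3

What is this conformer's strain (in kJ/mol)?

31.4 kJ/mol

This conformer (eclipsed): NH2–OCH3 eclipsed, SH–Ph eclipsed, CN–CHO eclipsed; 9.8 + 13.3 + 8.3 = 31.4 kJ/mol.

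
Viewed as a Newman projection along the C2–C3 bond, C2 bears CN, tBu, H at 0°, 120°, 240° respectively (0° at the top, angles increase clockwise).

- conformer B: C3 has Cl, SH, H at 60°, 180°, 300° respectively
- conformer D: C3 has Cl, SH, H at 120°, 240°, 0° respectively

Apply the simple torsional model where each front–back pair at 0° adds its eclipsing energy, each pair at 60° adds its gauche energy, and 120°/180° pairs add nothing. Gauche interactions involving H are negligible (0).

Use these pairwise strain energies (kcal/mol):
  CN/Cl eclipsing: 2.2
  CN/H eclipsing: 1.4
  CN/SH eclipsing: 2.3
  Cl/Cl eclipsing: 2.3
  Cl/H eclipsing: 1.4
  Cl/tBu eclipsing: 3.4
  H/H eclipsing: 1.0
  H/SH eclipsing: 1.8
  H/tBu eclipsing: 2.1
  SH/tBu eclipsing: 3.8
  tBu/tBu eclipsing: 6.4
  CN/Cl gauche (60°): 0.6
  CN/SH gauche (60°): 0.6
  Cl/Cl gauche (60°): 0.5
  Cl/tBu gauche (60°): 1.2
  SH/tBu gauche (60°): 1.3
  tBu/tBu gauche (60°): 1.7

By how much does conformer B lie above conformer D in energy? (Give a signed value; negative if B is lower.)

-3.5 kcal/mol

B (staggered): CN–Cl gauche, tBu–Cl gauche, tBu–SH gauche; 0.6 + 1.2 + 1.3 = 3.1 kcal/mol.
D (eclipsed): CN–H eclipsed, tBu–Cl eclipsed, H–SH eclipsed; 1.4 + 3.4 + 1.8 = 6.6 kcal/mol.
E(B) − E(D) = 3.1 − 6.6 = -3.5 kcal/mol.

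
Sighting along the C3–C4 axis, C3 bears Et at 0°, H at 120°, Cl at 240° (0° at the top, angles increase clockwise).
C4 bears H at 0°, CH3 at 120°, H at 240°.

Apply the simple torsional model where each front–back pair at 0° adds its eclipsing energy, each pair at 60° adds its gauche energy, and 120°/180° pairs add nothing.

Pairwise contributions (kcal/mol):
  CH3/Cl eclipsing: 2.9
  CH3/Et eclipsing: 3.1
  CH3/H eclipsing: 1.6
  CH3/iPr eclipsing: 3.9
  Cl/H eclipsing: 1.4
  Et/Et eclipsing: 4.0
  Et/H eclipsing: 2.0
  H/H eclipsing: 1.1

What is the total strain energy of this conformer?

5.0 kcal/mol

This conformer (eclipsed): Et–H eclipsed, H–CH3 eclipsed, Cl–H eclipsed; 2.0 + 1.6 + 1.4 = 5.0 kcal/mol.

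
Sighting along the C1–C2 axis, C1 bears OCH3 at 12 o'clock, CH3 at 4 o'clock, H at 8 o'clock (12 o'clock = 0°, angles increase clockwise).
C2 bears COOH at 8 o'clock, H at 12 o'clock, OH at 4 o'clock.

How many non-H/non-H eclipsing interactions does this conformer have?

1

Non-H eclipsing pairs: CH3(120°)/OH(120°) — 1 interaction.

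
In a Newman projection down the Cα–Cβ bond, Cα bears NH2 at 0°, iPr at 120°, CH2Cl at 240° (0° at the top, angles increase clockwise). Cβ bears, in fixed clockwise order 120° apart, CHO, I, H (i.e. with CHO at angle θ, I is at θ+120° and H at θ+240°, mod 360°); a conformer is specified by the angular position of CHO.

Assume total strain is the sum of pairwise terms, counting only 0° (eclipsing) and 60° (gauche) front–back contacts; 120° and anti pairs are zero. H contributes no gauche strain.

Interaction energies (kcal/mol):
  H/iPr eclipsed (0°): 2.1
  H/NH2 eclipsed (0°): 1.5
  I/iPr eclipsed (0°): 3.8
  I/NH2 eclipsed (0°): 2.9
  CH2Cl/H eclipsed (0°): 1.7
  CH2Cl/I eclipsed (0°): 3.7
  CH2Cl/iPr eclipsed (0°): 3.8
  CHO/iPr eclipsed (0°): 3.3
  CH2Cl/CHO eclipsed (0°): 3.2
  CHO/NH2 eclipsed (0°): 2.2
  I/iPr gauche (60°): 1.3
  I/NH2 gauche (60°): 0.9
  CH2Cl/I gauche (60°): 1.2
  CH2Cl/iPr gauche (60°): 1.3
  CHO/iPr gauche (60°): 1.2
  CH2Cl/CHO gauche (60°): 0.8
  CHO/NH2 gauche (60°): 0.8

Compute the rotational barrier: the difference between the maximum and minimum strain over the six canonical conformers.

CHO at 0° (eclipsed): NH2–CHO eclipsed, iPr–I eclipsed, CH2Cl–H eclipsed; 2.2 + 3.8 + 1.7 = 7.7 kcal/mol.
CHO at 60° (staggered): NH2–CHO gauche, iPr–CHO gauche, iPr–I gauche, CH2Cl–I gauche; 0.8 + 1.2 + 1.3 + 1.2 = 4.5 kcal/mol.
CHO at 120° (eclipsed): NH2–H eclipsed, iPr–CHO eclipsed, CH2Cl–I eclipsed; 1.5 + 3.3 + 3.7 = 8.5 kcal/mol.
CHO at 180° (staggered): NH2–I gauche, iPr–CHO gauche, CH2Cl–CHO gauche, CH2Cl–I gauche; 0.9 + 1.2 + 0.8 + 1.2 = 4.1 kcal/mol.
CHO at 240° (eclipsed): NH2–I eclipsed, iPr–H eclipsed, CH2Cl–CHO eclipsed; 2.9 + 2.1 + 3.2 = 8.2 kcal/mol.
CHO at 300° (staggered): NH2–CHO gauche, NH2–I gauche, iPr–I gauche, CH2Cl–CHO gauche; 0.8 + 0.9 + 1.3 + 0.8 = 3.8 kcal/mol.
Max at 120° (8.5 kcal/mol), min at 300° (3.8 kcal/mol); barrier = 4.7 kcal/mol.

4.7 kcal/mol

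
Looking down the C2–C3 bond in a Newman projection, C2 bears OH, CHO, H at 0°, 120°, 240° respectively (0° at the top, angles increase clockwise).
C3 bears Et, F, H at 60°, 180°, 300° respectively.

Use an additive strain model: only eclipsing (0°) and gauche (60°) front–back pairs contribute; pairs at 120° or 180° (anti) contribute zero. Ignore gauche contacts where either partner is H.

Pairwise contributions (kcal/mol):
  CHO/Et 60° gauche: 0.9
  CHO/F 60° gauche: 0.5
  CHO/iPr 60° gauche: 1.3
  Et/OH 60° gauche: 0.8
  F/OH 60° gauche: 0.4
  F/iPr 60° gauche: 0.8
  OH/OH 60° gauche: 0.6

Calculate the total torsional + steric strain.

This conformer (staggered): OH(0°)/Et(60°) gauche 0.8; CHO(120°)/Et(60°) gauche 0.9; CHO(120°)/F(180°) gauche 0.5 → 2.2 kcal/mol.

2.2 kcal/mol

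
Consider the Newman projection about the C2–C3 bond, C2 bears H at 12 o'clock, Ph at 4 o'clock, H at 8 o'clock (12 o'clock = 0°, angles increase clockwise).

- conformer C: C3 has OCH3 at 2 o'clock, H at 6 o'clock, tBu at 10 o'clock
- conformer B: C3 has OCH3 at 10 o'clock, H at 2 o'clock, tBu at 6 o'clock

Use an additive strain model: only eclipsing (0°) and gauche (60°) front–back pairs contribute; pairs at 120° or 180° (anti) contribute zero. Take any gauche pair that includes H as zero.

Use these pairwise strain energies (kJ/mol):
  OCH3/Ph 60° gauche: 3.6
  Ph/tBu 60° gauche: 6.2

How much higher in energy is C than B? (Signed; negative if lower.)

C (staggered): Ph–OCH3 gauche; 3.6 = 3.6 kJ/mol.
B (staggered): Ph–tBu gauche; 6.2 = 6.2 kJ/mol.
E(C) − E(B) = 3.6 − 6.2 = -2.6 kJ/mol.

-2.6 kJ/mol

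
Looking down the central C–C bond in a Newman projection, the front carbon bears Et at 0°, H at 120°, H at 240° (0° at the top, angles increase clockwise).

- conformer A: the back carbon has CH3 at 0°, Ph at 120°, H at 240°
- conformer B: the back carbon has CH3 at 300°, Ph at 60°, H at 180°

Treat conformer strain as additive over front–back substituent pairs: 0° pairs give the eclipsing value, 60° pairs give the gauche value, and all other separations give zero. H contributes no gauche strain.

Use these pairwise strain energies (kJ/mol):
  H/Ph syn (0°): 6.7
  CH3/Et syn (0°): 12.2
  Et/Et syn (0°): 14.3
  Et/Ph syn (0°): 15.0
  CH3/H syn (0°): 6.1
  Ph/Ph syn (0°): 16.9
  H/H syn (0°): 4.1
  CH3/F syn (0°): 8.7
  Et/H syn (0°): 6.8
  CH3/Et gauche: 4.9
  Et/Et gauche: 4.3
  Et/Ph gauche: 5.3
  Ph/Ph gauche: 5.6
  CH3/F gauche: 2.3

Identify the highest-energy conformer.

A

A is eclipsed. Et at 0° is eclipsed with CH3 at 0° (12.2); H at 120° is eclipsed with Ph at 120° (6.7); H at 240° is eclipsed with H at 240° (4.1). Total 23.0 kJ/mol.
B is staggered. Et at 0° is gauche with CH3 at 300° (4.9); Et at 0° is gauche with Ph at 60° (5.3). Total 10.2 kJ/mol.
A has the highest total (23.0 kJ/mol).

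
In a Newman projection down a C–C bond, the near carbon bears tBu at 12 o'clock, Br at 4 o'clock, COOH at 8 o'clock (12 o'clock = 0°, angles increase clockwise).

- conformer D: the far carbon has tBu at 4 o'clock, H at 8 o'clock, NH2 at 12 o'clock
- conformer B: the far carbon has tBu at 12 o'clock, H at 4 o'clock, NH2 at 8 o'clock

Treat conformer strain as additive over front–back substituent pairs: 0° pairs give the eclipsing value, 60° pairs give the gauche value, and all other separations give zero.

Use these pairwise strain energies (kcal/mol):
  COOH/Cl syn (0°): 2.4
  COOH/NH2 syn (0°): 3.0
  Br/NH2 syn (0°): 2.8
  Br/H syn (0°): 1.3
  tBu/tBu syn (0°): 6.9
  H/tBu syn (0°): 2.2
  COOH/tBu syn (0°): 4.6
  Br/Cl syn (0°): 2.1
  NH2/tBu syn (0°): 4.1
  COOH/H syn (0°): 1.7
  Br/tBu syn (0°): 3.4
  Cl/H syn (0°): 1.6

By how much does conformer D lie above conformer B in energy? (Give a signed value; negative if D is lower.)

D is eclipsed. tBu at 0° is eclipsed with NH2 at 0° (4.1); Br at 120° is eclipsed with tBu at 120° (3.4); COOH at 240° is eclipsed with H at 240° (1.7). Total 9.2 kcal/mol.
B is eclipsed. tBu at 0° is eclipsed with tBu at 0° (6.9); Br at 120° is eclipsed with H at 120° (1.3); COOH at 240° is eclipsed with NH2 at 240° (3.0). Total 11.2 kcal/mol.
E(D) − E(B) = 9.2 − 11.2 = -2.0 kcal/mol.

-2.0 kcal/mol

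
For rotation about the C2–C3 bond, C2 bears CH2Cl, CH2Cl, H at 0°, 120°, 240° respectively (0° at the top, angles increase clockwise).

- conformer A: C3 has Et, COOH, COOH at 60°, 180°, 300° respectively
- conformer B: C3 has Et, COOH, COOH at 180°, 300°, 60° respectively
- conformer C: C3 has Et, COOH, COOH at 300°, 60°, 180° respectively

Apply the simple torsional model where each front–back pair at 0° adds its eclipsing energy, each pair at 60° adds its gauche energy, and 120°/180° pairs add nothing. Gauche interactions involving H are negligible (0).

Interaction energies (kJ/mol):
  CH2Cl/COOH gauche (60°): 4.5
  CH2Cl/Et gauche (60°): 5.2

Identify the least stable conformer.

A (staggered): CH2Cl–Et gauche, CH2Cl–COOH gauche, CH2Cl–Et gauche, CH2Cl–COOH gauche; 5.2 + 4.5 + 5.2 + 4.5 = 19.4 kJ/mol.
B (staggered): CH2Cl–COOH gauche, CH2Cl–COOH gauche, CH2Cl–Et gauche, CH2Cl–COOH gauche; 4.5 + 4.5 + 5.2 + 4.5 = 18.7 kJ/mol.
C (staggered): CH2Cl–Et gauche, CH2Cl–COOH gauche, CH2Cl–COOH gauche, CH2Cl–COOH gauche; 5.2 + 4.5 + 4.5 + 4.5 = 18.7 kJ/mol.
A has the highest total (19.4 kJ/mol).

A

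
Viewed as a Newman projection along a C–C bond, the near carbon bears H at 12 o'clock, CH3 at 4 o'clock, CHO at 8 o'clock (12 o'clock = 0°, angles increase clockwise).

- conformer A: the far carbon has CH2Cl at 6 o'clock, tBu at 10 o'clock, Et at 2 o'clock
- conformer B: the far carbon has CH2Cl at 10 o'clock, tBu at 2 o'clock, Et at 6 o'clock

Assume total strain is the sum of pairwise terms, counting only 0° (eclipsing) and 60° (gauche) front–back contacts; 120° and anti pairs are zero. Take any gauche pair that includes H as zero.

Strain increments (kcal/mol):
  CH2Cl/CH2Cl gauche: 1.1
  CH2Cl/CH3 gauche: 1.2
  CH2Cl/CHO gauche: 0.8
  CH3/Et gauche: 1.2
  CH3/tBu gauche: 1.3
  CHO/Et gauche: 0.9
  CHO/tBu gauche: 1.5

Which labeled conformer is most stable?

B

A (staggered): CH3–CH2Cl gauche, CH3–Et gauche, CHO–CH2Cl gauche, CHO–tBu gauche; 1.2 + 1.2 + 0.8 + 1.5 = 4.7 kcal/mol.
B (staggered): CH3–tBu gauche, CH3–Et gauche, CHO–CH2Cl gauche, CHO–Et gauche; 1.3 + 1.2 + 0.8 + 0.9 = 4.2 kcal/mol.
B has the lowest total (4.2 kcal/mol).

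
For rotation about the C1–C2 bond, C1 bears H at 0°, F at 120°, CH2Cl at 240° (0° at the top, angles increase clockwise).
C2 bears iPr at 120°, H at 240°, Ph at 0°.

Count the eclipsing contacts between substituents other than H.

Non-H eclipsing pairs: F(120°)/iPr(120°) — 1 interaction.

1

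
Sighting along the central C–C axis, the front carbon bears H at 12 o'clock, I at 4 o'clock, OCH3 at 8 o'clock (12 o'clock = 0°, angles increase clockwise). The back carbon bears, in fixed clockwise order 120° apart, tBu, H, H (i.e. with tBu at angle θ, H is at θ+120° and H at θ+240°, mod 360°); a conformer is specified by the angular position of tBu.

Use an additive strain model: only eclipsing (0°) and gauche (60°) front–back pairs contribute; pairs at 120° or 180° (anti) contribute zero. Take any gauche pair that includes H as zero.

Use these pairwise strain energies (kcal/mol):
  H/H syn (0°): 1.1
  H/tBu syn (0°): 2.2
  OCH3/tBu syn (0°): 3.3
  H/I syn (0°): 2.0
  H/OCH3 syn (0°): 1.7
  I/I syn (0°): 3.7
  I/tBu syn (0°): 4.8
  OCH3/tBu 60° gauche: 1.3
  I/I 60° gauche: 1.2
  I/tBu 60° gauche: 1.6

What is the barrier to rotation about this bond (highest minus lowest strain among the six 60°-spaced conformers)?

6.3 kcal/mol

tBu at 0° is eclipsed. H at 0° is eclipsed with tBu at 0° (2.2); I at 120° is eclipsed with H at 120° (2.0); OCH3 at 240° is eclipsed with H at 240° (1.7). Total 5.9 kcal/mol.
tBu at 60° is staggered. I at 120° is gauche with tBu at 60° (1.6). Total 1.6 kcal/mol.
tBu at 120° is eclipsed. H at 0° is eclipsed with H at 0° (1.1); I at 120° is eclipsed with tBu at 120° (4.8); OCH3 at 240° is eclipsed with H at 240° (1.7). Total 7.6 kcal/mol.
tBu at 180° is staggered. I at 120° is gauche with tBu at 180° (1.6); OCH3 at 240° is gauche with tBu at 180° (1.3). Total 2.9 kcal/mol.
tBu at 240° is eclipsed. H at 0° is eclipsed with H at 0° (1.1); I at 120° is eclipsed with H at 120° (2.0); OCH3 at 240° is eclipsed with tBu at 240° (3.3). Total 6.4 kcal/mol.
tBu at 300° is staggered. OCH3 at 240° is gauche with tBu at 300° (1.3). Total 1.3 kcal/mol.
Max at 120° (7.6 kcal/mol), min at 300° (1.3 kcal/mol); barrier = 6.3 kcal/mol.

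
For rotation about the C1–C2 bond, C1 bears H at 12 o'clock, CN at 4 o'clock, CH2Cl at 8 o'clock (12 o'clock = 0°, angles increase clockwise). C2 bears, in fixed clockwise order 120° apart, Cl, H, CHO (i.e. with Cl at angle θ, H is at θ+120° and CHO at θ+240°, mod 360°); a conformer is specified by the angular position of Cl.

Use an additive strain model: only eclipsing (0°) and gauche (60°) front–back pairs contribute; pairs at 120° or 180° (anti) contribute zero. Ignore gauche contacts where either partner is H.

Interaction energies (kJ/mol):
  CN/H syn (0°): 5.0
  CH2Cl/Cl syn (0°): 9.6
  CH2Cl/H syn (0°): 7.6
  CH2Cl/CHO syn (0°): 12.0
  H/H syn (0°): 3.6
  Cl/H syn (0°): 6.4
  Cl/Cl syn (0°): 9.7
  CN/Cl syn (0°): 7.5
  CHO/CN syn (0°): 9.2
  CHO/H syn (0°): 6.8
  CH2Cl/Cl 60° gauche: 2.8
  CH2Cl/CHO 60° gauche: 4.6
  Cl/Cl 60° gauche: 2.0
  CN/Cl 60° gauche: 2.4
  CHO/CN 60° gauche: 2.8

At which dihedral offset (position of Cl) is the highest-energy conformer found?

Cl at 0° is eclipsed. H at 0° is eclipsed with Cl at 0° (6.4); CN at 120° is eclipsed with H at 120° (5.0); CH2Cl at 240° is eclipsed with CHO at 240° (12.0). Total 23.4 kJ/mol.
Cl at 60° is staggered. CN at 120° is gauche with Cl at 60° (2.4); CH2Cl at 240° is gauche with CHO at 300° (4.6). Total 7.0 kJ/mol.
Cl at 120° is eclipsed. H at 0° is eclipsed with CHO at 0° (6.8); CN at 120° is eclipsed with Cl at 120° (7.5); CH2Cl at 240° is eclipsed with H at 240° (7.6). Total 21.9 kJ/mol.
Cl at 180° is staggered. CN at 120° is gauche with Cl at 180° (2.4); CN at 120° is gauche with CHO at 60° (2.8); CH2Cl at 240° is gauche with Cl at 180° (2.8). Total 8.0 kJ/mol.
Cl at 240° is eclipsed. H at 0° is eclipsed with H at 0° (3.6); CN at 120° is eclipsed with CHO at 120° (9.2); CH2Cl at 240° is eclipsed with Cl at 240° (9.6). Total 22.4 kJ/mol.
Cl at 300° is staggered. CN at 120° is gauche with CHO at 180° (2.8); CH2Cl at 240° is gauche with Cl at 300° (2.8); CH2Cl at 240° is gauche with CHO at 180° (4.6). Total 10.2 kJ/mol.
The maximum (23.4 kJ/mol) occurs with Cl at 0°.

0°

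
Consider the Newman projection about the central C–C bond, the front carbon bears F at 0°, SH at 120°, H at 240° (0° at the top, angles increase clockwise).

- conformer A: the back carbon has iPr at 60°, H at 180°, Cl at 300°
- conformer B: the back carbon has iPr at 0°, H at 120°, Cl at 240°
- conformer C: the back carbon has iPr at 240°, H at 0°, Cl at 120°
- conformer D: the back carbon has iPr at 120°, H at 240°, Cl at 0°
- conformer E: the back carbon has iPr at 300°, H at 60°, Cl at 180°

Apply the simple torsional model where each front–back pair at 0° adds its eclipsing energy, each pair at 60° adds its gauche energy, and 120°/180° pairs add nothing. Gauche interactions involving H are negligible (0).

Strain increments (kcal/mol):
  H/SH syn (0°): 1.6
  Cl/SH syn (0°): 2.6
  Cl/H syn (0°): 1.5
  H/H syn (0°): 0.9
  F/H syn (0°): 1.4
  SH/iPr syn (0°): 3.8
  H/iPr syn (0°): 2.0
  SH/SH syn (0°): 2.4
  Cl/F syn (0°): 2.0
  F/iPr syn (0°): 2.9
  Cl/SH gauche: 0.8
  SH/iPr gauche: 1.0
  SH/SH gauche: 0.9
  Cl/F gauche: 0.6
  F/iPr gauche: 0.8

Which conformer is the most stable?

E

A is staggered. F at 0° is gauche with iPr at 60° (0.8); F at 0° is gauche with Cl at 300° (0.6); SH at 120° is gauche with iPr at 60° (1.0). Total 2.4 kcal/mol.
B is eclipsed. F at 0° is eclipsed with iPr at 0° (2.9); SH at 120° is eclipsed with H at 120° (1.6); H at 240° is eclipsed with Cl at 240° (1.5). Total 6.0 kcal/mol.
C is eclipsed. F at 0° is eclipsed with H at 0° (1.4); SH at 120° is eclipsed with Cl at 120° (2.6); H at 240° is eclipsed with iPr at 240° (2.0). Total 6.0 kcal/mol.
D is eclipsed. F at 0° is eclipsed with Cl at 0° (2.0); SH at 120° is eclipsed with iPr at 120° (3.8); H at 240° is eclipsed with H at 240° (0.9). Total 6.7 kcal/mol.
E is staggered. F at 0° is gauche with iPr at 300° (0.8); SH at 120° is gauche with Cl at 180° (0.8). Total 1.6 kcal/mol.
E has the lowest total (1.6 kcal/mol).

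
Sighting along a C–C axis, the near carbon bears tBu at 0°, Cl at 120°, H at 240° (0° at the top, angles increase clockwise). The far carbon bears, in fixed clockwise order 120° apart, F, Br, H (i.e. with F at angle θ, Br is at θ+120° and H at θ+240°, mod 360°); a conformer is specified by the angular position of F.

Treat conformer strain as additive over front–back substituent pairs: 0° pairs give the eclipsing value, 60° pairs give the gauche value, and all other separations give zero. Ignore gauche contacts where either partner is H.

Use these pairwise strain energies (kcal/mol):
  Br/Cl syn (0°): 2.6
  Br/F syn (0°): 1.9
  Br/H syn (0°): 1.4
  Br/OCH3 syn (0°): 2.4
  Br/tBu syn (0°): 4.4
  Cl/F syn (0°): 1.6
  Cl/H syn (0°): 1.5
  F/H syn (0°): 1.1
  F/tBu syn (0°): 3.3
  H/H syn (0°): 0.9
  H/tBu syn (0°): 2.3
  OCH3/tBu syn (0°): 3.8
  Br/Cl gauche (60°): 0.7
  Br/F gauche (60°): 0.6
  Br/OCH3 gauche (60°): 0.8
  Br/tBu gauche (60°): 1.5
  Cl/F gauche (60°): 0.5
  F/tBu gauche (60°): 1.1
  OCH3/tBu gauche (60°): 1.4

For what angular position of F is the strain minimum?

180°

F at 0° is eclipsed. tBu at 0° is eclipsed with F at 0° (3.3); Cl at 120° is eclipsed with Br at 120° (2.6); H at 240° is eclipsed with H at 240° (0.9). Total 6.8 kcal/mol.
F at 60° is staggered. tBu at 0° is gauche with F at 60° (1.1); Cl at 120° is gauche with F at 60° (0.5); Cl at 120° is gauche with Br at 180° (0.7). Total 2.3 kcal/mol.
F at 120° is eclipsed. tBu at 0° is eclipsed with H at 0° (2.3); Cl at 120° is eclipsed with F at 120° (1.6); H at 240° is eclipsed with Br at 240° (1.4). Total 5.3 kcal/mol.
F at 180° is staggered. tBu at 0° is gauche with Br at 300° (1.5); Cl at 120° is gauche with F at 180° (0.5). Total 2.0 kcal/mol.
F at 240° is eclipsed. tBu at 0° is eclipsed with Br at 0° (4.4); Cl at 120° is eclipsed with H at 120° (1.5); H at 240° is eclipsed with F at 240° (1.1). Total 7.0 kcal/mol.
F at 300° is staggered. tBu at 0° is gauche with F at 300° (1.1); tBu at 0° is gauche with Br at 60° (1.5); Cl at 120° is gauche with Br at 60° (0.7). Total 3.3 kcal/mol.
The minimum (2.0 kcal/mol) occurs with F at 180°.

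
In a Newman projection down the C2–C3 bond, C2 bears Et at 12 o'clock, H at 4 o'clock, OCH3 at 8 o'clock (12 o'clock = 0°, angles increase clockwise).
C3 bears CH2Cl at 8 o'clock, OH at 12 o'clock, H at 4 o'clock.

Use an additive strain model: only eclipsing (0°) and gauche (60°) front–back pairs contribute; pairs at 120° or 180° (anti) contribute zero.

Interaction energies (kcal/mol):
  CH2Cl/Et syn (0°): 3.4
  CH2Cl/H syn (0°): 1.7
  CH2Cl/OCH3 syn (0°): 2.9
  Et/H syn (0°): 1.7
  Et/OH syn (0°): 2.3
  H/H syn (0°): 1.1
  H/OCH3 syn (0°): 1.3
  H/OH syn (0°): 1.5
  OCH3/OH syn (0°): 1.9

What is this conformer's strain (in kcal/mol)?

6.3 kcal/mol

This conformer (eclipsed): Et–OH eclipsed, H–H eclipsed, OCH3–CH2Cl eclipsed; 2.3 + 1.1 + 2.9 = 6.3 kcal/mol.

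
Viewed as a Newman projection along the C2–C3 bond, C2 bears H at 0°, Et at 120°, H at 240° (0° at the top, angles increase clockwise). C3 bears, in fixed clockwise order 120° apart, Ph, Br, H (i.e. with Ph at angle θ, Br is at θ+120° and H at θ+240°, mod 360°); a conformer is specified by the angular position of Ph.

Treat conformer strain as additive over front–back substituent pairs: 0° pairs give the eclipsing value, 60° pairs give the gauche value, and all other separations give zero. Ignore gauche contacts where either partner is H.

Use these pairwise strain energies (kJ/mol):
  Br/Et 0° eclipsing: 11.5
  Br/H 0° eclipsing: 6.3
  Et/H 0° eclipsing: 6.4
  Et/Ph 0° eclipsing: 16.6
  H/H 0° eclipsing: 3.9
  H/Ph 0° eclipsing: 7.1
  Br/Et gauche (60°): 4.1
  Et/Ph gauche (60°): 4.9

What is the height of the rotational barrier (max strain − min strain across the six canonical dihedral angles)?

22.7 kJ/mol

Ph at 0° (eclipsed): H–Ph eclipsed, Et–Br eclipsed, H–H eclipsed; 7.1 + 11.5 + 3.9 = 22.5 kJ/mol.
Ph at 60° (staggered): Et–Ph gauche, Et–Br gauche; 4.9 + 4.1 = 9.0 kJ/mol.
Ph at 120° (eclipsed): H–H eclipsed, Et–Ph eclipsed, H–Br eclipsed; 3.9 + 16.6 + 6.3 = 26.8 kJ/mol.
Ph at 180° (staggered): Et–Ph gauche; 4.9 = 4.9 kJ/mol.
Ph at 240° (eclipsed): H–Br eclipsed, Et–H eclipsed, H–Ph eclipsed; 6.3 + 6.4 + 7.1 = 19.8 kJ/mol.
Ph at 300° (staggered): Et–Br gauche; 4.1 = 4.1 kJ/mol.
Max at 120° (26.8 kJ/mol), min at 300° (4.1 kJ/mol); barrier = 22.7 kJ/mol.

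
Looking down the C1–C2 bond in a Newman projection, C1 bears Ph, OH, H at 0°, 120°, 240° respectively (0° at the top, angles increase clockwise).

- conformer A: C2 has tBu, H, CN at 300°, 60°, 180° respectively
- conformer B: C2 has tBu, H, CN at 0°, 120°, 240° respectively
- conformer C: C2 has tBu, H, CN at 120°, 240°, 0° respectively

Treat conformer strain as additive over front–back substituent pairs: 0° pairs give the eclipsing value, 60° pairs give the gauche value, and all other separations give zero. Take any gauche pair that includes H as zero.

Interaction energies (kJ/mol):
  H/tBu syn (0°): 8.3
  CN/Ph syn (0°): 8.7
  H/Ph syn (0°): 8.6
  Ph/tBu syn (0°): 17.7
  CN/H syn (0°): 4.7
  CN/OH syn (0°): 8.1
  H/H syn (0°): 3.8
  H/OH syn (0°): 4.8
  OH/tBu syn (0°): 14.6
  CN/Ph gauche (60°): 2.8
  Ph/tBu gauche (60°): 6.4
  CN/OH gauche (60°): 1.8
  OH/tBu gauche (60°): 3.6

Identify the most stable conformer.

A (staggered): Ph(0°)/tBu(300°) gauche 6.4; OH(120°)/CN(180°) gauche 1.8 → 8.2 kJ/mol.
B (eclipsed): Ph(0°)/tBu(0°) eclipsed 17.7; OH(120°)/H(120°) eclipsed 4.8; H(240°)/CN(240°) eclipsed 4.7 → 27.2 kJ/mol.
C (eclipsed): Ph(0°)/CN(0°) eclipsed 8.7; OH(120°)/tBu(120°) eclipsed 14.6; H(240°)/H(240°) eclipsed 3.8 → 27.1 kJ/mol.
A has the lowest total (8.2 kJ/mol).

A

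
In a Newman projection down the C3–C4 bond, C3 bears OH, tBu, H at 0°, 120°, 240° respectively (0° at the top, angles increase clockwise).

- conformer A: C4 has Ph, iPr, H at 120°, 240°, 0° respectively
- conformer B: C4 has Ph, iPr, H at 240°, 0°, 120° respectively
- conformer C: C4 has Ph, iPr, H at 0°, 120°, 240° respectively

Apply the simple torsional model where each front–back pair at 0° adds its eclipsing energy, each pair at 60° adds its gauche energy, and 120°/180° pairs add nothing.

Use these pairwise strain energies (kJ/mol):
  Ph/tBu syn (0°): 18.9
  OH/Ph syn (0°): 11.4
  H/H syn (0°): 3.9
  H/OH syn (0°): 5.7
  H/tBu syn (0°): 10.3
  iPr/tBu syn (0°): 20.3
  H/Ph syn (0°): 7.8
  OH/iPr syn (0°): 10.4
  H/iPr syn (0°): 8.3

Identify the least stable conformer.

C

A (eclipsed): OH(0°)/H(0°) eclipsed 5.7; tBu(120°)/Ph(120°) eclipsed 18.9; H(240°)/iPr(240°) eclipsed 8.3 → 32.9 kJ/mol.
B (eclipsed): OH(0°)/iPr(0°) eclipsed 10.4; tBu(120°)/H(120°) eclipsed 10.3; H(240°)/Ph(240°) eclipsed 7.8 → 28.5 kJ/mol.
C (eclipsed): OH(0°)/Ph(0°) eclipsed 11.4; tBu(120°)/iPr(120°) eclipsed 20.3; H(240°)/H(240°) eclipsed 3.9 → 35.6 kJ/mol.
C has the highest total (35.6 kJ/mol).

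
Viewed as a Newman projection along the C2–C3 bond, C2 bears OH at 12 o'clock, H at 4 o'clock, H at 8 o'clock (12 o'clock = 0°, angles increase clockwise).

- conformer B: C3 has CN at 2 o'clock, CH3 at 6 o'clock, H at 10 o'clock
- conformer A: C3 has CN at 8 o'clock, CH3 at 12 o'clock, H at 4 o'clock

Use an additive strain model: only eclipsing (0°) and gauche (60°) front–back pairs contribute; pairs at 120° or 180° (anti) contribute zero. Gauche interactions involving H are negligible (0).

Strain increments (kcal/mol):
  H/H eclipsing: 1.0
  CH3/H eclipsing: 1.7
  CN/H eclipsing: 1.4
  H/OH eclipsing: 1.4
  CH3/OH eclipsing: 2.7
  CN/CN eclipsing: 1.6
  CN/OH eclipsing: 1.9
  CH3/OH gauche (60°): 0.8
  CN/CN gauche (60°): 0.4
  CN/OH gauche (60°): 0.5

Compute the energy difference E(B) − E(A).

B (staggered): OH–CN gauche; 0.5 = 0.5 kcal/mol.
A (eclipsed): OH–CH3 eclipsed, H–H eclipsed, H–CN eclipsed; 2.7 + 1.0 + 1.4 = 5.1 kcal/mol.
E(B) − E(A) = 0.5 − 5.1 = -4.6 kcal/mol.

-4.6 kcal/mol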